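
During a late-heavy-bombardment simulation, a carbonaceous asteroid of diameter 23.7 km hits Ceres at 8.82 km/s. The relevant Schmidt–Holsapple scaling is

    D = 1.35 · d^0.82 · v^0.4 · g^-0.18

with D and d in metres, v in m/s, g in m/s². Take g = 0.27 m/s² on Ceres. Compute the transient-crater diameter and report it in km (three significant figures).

D ≈ 250 km

In SI units: d = 23700 m, v = 8820 m/s.
d^0.82 = 23700^0.82 = 3866
v^0.4 = 8820^0.4 = 37.86
g^-0.18 = 0.27^-0.18 = 1.266
D = 1.35 × 3866 × 37.86 × 1.266 = 2.502 × 10^5 m
   = 250.2 km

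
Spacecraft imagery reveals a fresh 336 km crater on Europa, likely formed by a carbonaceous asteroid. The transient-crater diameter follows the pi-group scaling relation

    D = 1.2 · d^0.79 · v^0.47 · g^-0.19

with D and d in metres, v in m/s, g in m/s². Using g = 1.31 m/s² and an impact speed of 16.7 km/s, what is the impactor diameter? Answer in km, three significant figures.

d ≈ 25.8 km

Rearranging for d: d = [D / (1.2 · 16700^0.47 · 1.31^-0.19)]^(1/0.79).
D = 336000 m.
16700^0.47 = 96.53
1.31^-0.19 = 0.9500
Denominator = 1.2 × 96.53 × 0.9500 = 110.0
D / 110.0 = 336000 / 110.0 = 3055
d = 3055^(1/0.79) = 3055^1.2658 = 25783 m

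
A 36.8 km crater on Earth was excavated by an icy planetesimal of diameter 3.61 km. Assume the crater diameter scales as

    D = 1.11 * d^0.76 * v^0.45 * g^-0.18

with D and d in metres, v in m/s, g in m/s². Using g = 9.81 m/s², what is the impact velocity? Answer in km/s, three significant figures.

v ≈ 27.2 km/s

Rearranging for v: v = [D / (1.11 · 3610^0.76 · 9.81^-0.18)]^(1/0.45).
D = 36800 m.
3610^0.76 = 505.5
9.81^-0.18 = 0.6630
Denominator = 1.11 × 505.5 × 0.6630 = 372.0
D / 372.0 = 36800 / 372.0 = 98.92
v = 98.92^(1/0.45) = 98.92^2.2222 = 27159 m/s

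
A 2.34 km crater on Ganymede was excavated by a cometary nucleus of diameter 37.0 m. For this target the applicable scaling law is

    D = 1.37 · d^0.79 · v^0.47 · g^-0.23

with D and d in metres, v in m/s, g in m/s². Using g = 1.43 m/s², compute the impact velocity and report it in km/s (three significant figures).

v ≈ 20.8 km/s

Rearranging for v: v = [D / (1.37 · 37^0.79 · 1.43^-0.23)]^(1/0.47).
D = 2340 m.
37^0.79 = 17.33
1.43^-0.23 = 0.9210
Denominator = 1.37 × 17.33 × 0.9210 = 21.87
D / 21.87 = 2340 / 21.87 = 107.0
v = 107.0^(1/0.47) = 107.0^2.1277 = 20793 m/s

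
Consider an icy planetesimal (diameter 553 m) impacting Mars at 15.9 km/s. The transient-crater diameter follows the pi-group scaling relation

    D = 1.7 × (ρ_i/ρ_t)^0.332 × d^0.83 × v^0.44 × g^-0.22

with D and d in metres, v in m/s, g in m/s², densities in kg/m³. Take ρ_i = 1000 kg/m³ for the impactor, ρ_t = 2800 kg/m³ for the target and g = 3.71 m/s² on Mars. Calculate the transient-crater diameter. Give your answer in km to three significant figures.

In SI units: v = 15900 m/s.
(ρ_i/ρ_t)^0.332 = (1000/2800)^0.332 = 0.7105
d^0.83 = 553^0.83 = 189.0
v^0.44 = 15900^0.44 = 70.57
g^-0.22 = 3.71^-0.22 = 0.7494
D = 1.7 × 0.7105 × 189.0 × 70.57 × 0.7494 = 12073 m
   = 12.07 km

D ≈ 12.1 km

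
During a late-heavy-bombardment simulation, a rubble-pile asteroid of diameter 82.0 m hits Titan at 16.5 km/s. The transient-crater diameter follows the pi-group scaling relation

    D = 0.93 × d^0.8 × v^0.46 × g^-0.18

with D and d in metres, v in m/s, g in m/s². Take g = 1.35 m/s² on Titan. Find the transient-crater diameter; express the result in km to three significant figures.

D ≈ 2.61 km

In SI units: v = 16500 m/s.
d^0.8 = 82^0.8 = 33.97
v^0.46 = 16500^0.46 = 87.10
g^-0.18 = 1.35^-0.18 = 0.9474
D = 0.93 × 33.97 × 87.10 × 0.9474 = 2607 m
   = 2.607 km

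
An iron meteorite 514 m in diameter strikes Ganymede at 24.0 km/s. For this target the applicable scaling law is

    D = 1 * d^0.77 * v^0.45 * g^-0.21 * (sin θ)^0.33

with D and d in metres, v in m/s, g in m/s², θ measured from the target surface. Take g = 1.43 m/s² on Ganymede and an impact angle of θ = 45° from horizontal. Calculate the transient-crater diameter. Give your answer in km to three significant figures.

In SI units: v = 24000 m/s.
d^0.77 = 514^0.77 = 122.3
v^0.45 = 24000^0.45 = 93.56
g^-0.21 = 1.43^-0.21 = 0.9276
(sin 45°)^0.33 = 0.7071^0.33 = 0.8919
D = 1 × 122.3 × 93.56 × 0.9276 × 0.8919 = 9467 m
   = 9.467 km

D ≈ 9.47 km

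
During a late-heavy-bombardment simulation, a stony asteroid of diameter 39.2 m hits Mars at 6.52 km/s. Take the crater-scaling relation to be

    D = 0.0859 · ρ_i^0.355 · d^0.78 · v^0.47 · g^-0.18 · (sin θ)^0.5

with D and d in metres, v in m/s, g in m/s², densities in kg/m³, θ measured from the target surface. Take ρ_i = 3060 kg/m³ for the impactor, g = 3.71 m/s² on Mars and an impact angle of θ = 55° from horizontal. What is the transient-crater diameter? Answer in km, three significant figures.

D ≈ 1.15 km

In SI units: v = 6520 m/s.
ρ_i^0.355 = 3060^0.355 = 17.28
d^0.78 = 39.2^0.78 = 17.49
v^0.47 = 6520^0.47 = 62.04
g^-0.18 = 3.71^-0.18 = 0.7898
(sin 55°)^0.5 = 0.8192^0.5 = 0.9051
D = 0.0859 × 17.28 × 17.49 × 62.04 × 0.7898 × 0.9051 = 1151 m
   = 1.151 km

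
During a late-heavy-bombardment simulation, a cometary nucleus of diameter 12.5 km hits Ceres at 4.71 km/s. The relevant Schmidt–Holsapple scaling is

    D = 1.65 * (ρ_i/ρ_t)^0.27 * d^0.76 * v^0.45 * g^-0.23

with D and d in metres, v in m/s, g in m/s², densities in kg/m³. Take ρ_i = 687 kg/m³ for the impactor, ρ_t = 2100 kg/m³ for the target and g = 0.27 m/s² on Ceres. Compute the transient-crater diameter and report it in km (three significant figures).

D ≈ 96.3 km

In SI units: d = 12500 m, v = 4710 m/s.
(ρ_i/ρ_t)^0.27 = (687/2100)^0.27 = 0.7396
d^0.76 = 12500^0.76 = 1299
v^0.45 = 4710^0.45 = 44.96
g^-0.23 = 0.27^-0.23 = 1.351
D = 1.65 × 0.7396 × 1299 × 44.96 × 1.351 = 96288 m
   = 96.29 km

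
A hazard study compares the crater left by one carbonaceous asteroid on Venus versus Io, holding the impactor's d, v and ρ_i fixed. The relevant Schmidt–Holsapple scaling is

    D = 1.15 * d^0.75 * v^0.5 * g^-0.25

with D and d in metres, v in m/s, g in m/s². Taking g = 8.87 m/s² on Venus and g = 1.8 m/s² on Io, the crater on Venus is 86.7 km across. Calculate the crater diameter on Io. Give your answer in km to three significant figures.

D ≈ 129 km

All impactor-dependent factors cancel in the ratio, leaving D_Io/D_Venus = (g_Io/g_Venus)^-0.25.
(1.8/8.87)^-0.25 = 0.2029^-0.25 = 1.490
D_Io = 1.490 × 86.7 km = 129 km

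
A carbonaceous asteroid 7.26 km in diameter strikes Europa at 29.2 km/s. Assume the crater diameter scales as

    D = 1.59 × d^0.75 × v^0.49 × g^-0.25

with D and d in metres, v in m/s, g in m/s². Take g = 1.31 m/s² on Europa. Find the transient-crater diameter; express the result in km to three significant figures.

In SI units: d = 7260 m, v = 29200 m/s.
d^0.75 = 7260^0.75 = 786.5
v^0.49 = 29200^0.49 = 154.2
g^-0.25 = 1.31^-0.25 = 0.9347
D = 1.59 × 786.5 × 154.2 × 0.9347 = 1.802 × 10^5 m
   = 180.2 km

D ≈ 180 km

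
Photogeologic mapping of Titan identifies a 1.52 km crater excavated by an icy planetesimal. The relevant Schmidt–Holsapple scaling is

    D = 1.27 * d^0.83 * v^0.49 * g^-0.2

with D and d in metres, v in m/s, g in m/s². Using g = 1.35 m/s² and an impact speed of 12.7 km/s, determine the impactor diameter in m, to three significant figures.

Rearranging for d: d = [D / (1.27 · 12700^0.49 · 1.35^-0.2)]^(1/0.83).
D = 1520 m.
12700^0.49 = 102.5
1.35^-0.2 = 0.9417
Denominator = 1.27 × 102.5 × 0.9417 = 122.6
D / 122.6 = 1520 / 122.6 = 12.40
d = 12.40^(1/0.83) = 12.40^1.2048 = 20.77 m

d ≈ 20.8 m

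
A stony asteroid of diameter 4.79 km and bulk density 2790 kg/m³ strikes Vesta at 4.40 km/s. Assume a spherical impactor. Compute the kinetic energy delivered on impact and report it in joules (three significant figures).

d = 4790 m; v = 4400 m/s.
Mass m = (π/6) ρ d³ = (π/6) × 2790 × (4790)³ = 1.605 × 10^14 kg
E = ½ m v² = 0.5 × 1.605 × 10^14 × (4400)² = 1.554 × 10^21 J

E ≈ 1.55 × 10^21 J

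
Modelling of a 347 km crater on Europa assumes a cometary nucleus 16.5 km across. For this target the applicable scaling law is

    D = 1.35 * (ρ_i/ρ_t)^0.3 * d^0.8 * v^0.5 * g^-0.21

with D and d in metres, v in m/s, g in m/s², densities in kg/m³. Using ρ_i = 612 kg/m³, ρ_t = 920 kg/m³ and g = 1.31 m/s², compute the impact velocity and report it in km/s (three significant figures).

Rearranging for v: v = [D / (1.35 · (612/920)^0.3 · 16500^0.8 · 1.31^-0.21)]^(1/0.5).
D = 347000 m.
(612/920)^0.3 = 0.8849
16500^0.8 = 2366
1.31^-0.21 = 0.9449
Denominator = 1.35 × 0.8849 × 2366 × 0.9449 = 2671
D / 2671 = 347000 / 2671 = 129.9
v = 129.9^(1/0.5) = 129.9^2 = 16874 m/s

v ≈ 16.9 km/s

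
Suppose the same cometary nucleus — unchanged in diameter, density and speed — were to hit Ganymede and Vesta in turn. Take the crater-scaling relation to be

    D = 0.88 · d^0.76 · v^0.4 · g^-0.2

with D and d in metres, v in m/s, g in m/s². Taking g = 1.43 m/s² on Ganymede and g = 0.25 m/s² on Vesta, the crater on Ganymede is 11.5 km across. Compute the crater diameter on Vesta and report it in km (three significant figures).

All impactor-dependent factors cancel in the ratio, leaving D_Vesta/D_Ganymede = (g_Vesta/g_Ganymede)^-0.2.
(0.25/1.43)^-0.2 = 0.1748^-0.2 = 1.417
D_Vesta = 1.417 × 11.5 km = 16.3 km

D ≈ 16.3 km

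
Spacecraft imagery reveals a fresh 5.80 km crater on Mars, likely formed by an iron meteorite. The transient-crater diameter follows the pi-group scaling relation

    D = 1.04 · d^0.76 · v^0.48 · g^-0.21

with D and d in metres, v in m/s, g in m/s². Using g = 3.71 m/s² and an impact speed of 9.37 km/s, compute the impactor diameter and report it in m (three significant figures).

Rearranging for d: d = [D / (1.04 · 9370^0.48 · 3.71^-0.21)]^(1/0.76).
D = 5800 m.
9370^0.48 = 80.62
3.71^-0.21 = 0.7593
Denominator = 1.04 × 80.62 × 0.7593 = 63.66
D / 63.66 = 5800 / 63.66 = 91.11
d = 91.11^(1/0.76) = 91.11^1.3158 = 378.8 m

d ≈ 379 m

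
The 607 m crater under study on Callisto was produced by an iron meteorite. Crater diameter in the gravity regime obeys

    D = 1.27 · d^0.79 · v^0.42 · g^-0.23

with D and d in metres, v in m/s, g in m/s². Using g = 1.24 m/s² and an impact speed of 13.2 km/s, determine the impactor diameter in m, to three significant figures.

Rearranging for d: d = [D / (1.27 · 13200^0.42 · 1.24^-0.23)]^(1/0.79).
13200^0.42 = 53.78
1.24^-0.23 = 0.9517
Denominator = 1.27 × 53.78 × 0.9517 = 65.00
D / 65.00 = 607 / 65.00 = 9.338
d = 9.338^(1/0.79) = 9.338^1.2658 = 16.91 m

d ≈ 16.9 m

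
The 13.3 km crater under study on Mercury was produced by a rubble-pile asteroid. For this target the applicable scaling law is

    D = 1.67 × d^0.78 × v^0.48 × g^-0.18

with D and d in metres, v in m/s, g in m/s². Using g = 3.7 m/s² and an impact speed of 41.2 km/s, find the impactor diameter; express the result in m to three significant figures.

d ≈ 196 m

Rearranging for d: d = [D / (1.67 · 41200^0.48 · 3.7^-0.18)]^(1/0.78).
D = 13300 m.
41200^0.48 = 164.1
3.7^-0.18 = 0.7902
Denominator = 1.67 × 164.1 × 0.7902 = 216.6
D / 216.6 = 13300 / 216.6 = 61.40
d = 61.40^(1/0.78) = 61.40^1.2821 = 196.2 m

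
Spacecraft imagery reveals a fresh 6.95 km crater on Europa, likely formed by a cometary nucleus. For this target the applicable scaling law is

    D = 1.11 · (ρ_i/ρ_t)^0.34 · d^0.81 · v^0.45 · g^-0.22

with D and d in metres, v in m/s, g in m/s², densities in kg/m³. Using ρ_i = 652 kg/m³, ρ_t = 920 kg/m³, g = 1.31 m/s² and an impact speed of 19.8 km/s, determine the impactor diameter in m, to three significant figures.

d ≈ 248 m

Rearranging for d: d = [D / (1.11 · (652/920)^0.34 · 19800^0.45 · 1.31^-0.22)]^(1/0.81).
D = 6950 m.
(652/920)^0.34 = 0.8895
19800^0.45 = 85.80
1.31^-0.22 = 0.9423
Denominator = 1.11 × 0.8895 × 85.80 × 0.9423 = 79.83
D / 79.83 = 6950 / 79.83 = 87.06
d = 87.06^(1/0.81) = 87.06^1.2346 = 248.3 m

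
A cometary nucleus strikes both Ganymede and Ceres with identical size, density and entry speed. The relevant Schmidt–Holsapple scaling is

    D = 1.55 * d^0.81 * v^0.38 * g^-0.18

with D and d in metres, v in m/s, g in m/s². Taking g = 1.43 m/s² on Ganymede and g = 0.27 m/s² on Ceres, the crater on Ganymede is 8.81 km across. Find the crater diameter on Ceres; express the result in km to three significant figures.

D ≈ 11.9 km

All impactor-dependent factors cancel in the ratio, leaving D_Ceres/D_Ganymede = (g_Ceres/g_Ganymede)^-0.18.
(0.27/1.43)^-0.18 = 0.1888^-0.18 = 1.350
D_Ceres = 1.350 × 8.81 km = 11.9 km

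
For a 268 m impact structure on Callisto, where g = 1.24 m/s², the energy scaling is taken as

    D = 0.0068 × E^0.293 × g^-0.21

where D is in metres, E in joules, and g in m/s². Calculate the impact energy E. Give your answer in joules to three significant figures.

Rearranging: E = [D / (0.0068 · g^-0.21)]^(1/0.293).
g^-0.21 = 1.24^-0.21 = 0.9558
D / (0.0068 × 0.9558) = 268 / (6.499 × 10^-3) = 4.124 × 10^4
E = (4.124 × 10^4)^3.413 = 5.650 × 10^15 J

E ≈ 5.65 × 10^15 J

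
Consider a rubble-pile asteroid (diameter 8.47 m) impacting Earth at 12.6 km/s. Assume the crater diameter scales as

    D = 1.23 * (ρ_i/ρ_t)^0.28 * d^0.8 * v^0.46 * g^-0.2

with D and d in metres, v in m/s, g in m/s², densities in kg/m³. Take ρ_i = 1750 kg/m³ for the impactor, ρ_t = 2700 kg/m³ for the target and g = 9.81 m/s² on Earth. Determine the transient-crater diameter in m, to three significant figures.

D ≈ 293 m

In SI units: v = 12600 m/s.
(ρ_i/ρ_t)^0.28 = (1750/2700)^0.28 = 0.8857
d^0.8 = 8.47^0.8 = 5.525
v^0.46 = 12600^0.46 = 76.94
g^-0.2 = 9.81^-0.2 = 0.6334
D = 1.23 × 0.8857 × 5.525 × 76.94 × 0.6334 = 293.3 m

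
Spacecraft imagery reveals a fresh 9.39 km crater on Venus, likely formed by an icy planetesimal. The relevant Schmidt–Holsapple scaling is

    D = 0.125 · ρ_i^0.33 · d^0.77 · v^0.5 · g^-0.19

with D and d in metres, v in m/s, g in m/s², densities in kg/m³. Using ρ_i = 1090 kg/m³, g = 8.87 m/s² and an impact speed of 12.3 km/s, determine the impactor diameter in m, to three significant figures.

Rearranging for d: d = [D / (0.125 · 1090^0.33 · 12300^0.5 · 8.87^-0.19)]^(1/0.77).
D = 9390 m.
1090^0.33 = 10.05
12300^0.5 = 110.9
8.87^-0.19 = 0.6605
Denominator = 0.125 × 10.05 × 110.9 × 0.6605 = 92.02
D / 92.02 = 9390 / 92.02 = 102.0
d = 102.0^(1/0.77) = 102.0^1.2987 = 406.0 m

d ≈ 406 m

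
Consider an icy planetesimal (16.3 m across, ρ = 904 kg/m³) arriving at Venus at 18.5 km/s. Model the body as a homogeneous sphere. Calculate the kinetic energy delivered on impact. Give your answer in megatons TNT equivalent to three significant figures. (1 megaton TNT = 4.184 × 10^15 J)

v = 18500 m/s.
Mass m = (π/6) ρ d³ = (π/6) × 904 × (16.3)³ = 2.050 × 10^6 kg
E = ½ m v² = 0.5 × 2.050 × 10^6 × (18500)² = 3.508 × 10^14 J
   = 3.508 × 10^14 / 4.184×10^15 = 0.08384 Mt

E ≈ 0.0838 Mt TNT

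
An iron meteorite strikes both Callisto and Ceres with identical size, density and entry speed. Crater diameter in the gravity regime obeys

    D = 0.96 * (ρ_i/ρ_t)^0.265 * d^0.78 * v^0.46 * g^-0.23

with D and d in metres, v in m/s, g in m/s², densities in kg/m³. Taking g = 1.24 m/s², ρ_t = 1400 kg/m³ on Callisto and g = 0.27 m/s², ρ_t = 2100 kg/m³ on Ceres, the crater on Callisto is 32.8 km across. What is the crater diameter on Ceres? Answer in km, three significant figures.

D ≈ 41.8 km

The impactor-only factors (d, v, ρ_i) cancel in the ratio, leaving D_Ceres/D_Callisto = (g_Ceres/g_Callisto)^-0.23 · (ρ_t,Callisto/ρ_t,Ceres)^0.265.
(0.27/1.24)^-0.23 = 0.2177^-0.23 = 1.420
(1400/2100)^0.265 = 0.6667^0.265 = 0.8981
Ratio = 1.420 × 0.8981 = 1.275
D_Ceres = 1.275 × 32.8 km = 41.8 km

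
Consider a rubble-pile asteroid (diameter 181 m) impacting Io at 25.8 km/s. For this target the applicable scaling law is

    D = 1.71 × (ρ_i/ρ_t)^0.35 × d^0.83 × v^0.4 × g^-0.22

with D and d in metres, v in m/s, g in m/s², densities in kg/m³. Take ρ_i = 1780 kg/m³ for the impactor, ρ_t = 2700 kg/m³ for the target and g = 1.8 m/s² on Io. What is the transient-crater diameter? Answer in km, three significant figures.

D ≈ 5.65 km

In SI units: v = 25800 m/s.
(ρ_i/ρ_t)^0.35 = (1780/2700)^0.35 = 0.8643
d^0.83 = 181^0.83 = 74.80
v^0.4 = 25800^0.4 = 58.16
g^-0.22 = 1.8^-0.22 = 0.8787
D = 1.71 × 0.8643 × 74.80 × 58.16 × 0.8787 = 5650 m
   = 5.650 km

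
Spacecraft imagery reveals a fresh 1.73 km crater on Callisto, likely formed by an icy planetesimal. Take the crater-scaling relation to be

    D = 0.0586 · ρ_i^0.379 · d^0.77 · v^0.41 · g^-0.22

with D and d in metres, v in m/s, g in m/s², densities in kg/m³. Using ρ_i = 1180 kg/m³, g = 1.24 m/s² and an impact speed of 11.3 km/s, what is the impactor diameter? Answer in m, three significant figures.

d ≈ 145 m

Rearranging for d: d = [D / (0.0586 · 1180^0.379 · 11300^0.41 · 1.24^-0.22)]^(1/0.77).
D = 1730 m.
1180^0.379 = 14.60
11300^0.41 = 45.89
1.24^-0.22 = 0.9538
Denominator = 0.0586 × 14.60 × 45.89 × 0.9538 = 37.45
D / 37.45 = 1730 / 37.45 = 46.19
d = 46.19^(1/0.77) = 46.19^1.2987 = 145.1 m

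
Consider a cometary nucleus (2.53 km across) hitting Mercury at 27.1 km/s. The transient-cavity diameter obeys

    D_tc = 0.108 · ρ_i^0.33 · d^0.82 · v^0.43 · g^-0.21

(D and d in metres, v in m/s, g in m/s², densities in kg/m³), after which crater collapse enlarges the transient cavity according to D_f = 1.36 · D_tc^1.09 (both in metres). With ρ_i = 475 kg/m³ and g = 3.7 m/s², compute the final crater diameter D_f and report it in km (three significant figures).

In SI: d = 2530 m, v = 27100 m/s.
ρ_i^0.33 = 475^0.33 = 7.644
d^0.82 = 2530^0.82 = 617.4
v^0.43 = 27100^0.43 = 80.57
g^-0.21 = 3.7^-0.21 = 0.7598
D_tc = 0.108 × 7.644 × 617.4 × 80.57 × 0.7598 = 31200 m
D_f = 1.36 × (31200)^1.09 = 1.077 × 10^5 m
     = 107.7 km

D_f ≈ 108 km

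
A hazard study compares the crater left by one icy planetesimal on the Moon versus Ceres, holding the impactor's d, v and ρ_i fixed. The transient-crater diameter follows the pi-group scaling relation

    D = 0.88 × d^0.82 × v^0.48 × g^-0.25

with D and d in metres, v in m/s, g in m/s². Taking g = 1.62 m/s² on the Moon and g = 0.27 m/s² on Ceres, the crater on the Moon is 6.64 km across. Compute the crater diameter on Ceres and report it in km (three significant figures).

All impactor-dependent factors cancel in the ratio, leaving D_Ceres/D_Moon = (g_Ceres/g_Moon)^-0.25.
(0.27/1.62)^-0.25 = 0.1667^-0.25 = 1.565
D_Ceres = 1.565 × 6.64 km = 10.4 km

D ≈ 10.4 km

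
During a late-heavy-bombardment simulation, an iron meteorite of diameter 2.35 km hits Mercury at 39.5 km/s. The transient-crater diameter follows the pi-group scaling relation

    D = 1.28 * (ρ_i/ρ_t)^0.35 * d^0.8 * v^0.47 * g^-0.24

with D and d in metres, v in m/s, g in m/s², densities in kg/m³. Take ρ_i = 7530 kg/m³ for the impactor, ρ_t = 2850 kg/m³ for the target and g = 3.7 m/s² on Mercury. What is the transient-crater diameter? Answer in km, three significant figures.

D ≈ 94.6 km

In SI units: d = 2350 m, v = 39500 m/s.
(ρ_i/ρ_t)^0.35 = (7530/2850)^0.35 = 1.405
d^0.8 = 2350^0.8 = 497.6
v^0.47 = 39500^0.47 = 144.7
g^-0.24 = 3.7^-0.24 = 0.7305
D = 1.28 × 1.405 × 497.6 × 144.7 × 0.7305 = 94592 m
   = 94.59 km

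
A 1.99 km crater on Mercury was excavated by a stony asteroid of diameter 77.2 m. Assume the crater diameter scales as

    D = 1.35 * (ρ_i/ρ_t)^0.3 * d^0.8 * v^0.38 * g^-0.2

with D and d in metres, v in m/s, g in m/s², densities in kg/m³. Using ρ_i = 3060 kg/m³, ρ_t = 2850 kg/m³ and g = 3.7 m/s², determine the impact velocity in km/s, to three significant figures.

v ≈ 43.5 km/s

Rearranging for v: v = [D / (1.35 · (3060/2850)^0.3 · 77.2^0.8 · 3.7^-0.2)]^(1/0.38).
D = 1990 m.
(3060/2850)^0.3 = 1.022
77.2^0.8 = 32.37
3.7^-0.2 = 0.7698
Denominator = 1.35 × 1.022 × 32.37 × 0.7698 = 34.38
D / 34.38 = 1990 / 34.38 = 57.88
v = 57.88^(1/0.38) = 57.88^2.6316 = 43478 m/s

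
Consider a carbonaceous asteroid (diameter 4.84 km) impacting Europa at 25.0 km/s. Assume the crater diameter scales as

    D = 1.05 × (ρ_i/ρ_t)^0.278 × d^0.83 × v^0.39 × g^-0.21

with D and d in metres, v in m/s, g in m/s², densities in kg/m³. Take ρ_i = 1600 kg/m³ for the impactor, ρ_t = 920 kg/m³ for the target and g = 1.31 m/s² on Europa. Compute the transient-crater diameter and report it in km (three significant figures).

D ≈ 68.7 km

In SI units: d = 4840 m, v = 25000 m/s.
(ρ_i/ρ_t)^0.278 = (1600/920)^0.278 = 1.166
d^0.83 = 4840^0.83 = 1144
v^0.39 = 25000^0.39 = 51.90
g^-0.21 = 1.31^-0.21 = 0.9449
D = 1.05 × 1.166 × 1144 × 51.90 × 0.9449 = 68686 m
   = 68.69 km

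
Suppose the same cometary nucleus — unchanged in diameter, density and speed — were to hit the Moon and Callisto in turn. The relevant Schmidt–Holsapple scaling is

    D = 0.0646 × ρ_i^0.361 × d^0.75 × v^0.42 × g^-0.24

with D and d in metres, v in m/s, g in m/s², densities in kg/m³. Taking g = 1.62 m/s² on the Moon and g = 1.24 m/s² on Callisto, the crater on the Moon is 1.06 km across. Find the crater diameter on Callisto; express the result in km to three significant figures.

D ≈ 1.13 km

All impactor-dependent factors cancel in the ratio, leaving D_Callisto/D_Moon = (g_Callisto/g_Moon)^-0.24.
(1.24/1.62)^-0.24 = 0.7654^-0.24 = 1.066
D_Callisto = 1.066 × 1.06 km = 1.13 km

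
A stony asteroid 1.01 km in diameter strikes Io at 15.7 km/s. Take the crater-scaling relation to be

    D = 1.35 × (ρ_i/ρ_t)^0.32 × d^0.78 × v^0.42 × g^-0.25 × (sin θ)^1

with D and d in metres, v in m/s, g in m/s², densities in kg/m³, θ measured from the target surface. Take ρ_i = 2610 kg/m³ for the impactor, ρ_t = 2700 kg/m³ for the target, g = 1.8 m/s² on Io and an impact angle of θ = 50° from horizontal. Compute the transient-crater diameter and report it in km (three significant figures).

D ≈ 11.3 km

In SI units: d = 1010 m, v = 15700 m/s.
(ρ_i/ρ_t)^0.32 = (2610/2700)^0.32 = 0.9892
d^0.78 = 1010^0.78 = 220.5
v^0.42 = 15700^0.42 = 57.85
g^-0.25 = 1.8^-0.25 = 0.8633
(sin 50°)^1 = 0.7660^1 = 0.7660
D = 1.35 × 0.9892 × 220.5 × 57.85 × 0.8633 × 0.7660 = 11265 m
   = 11.26 km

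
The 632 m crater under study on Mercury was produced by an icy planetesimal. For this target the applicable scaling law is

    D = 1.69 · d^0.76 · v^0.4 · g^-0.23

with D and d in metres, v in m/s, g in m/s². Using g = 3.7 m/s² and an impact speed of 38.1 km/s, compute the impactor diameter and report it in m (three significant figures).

d ≈ 14.0 m

Rearranging for d: d = [D / (1.69 · 38100^0.4 · 3.7^-0.23)]^(1/0.76).
38100^0.4 = 67.98
3.7^-0.23 = 0.7401
Denominator = 1.69 × 67.98 × 0.7401 = 85.03
D / 85.03 = 632 / 85.03 = 7.433
d = 7.433^(1/0.76) = 7.433^1.3158 = 14.00 m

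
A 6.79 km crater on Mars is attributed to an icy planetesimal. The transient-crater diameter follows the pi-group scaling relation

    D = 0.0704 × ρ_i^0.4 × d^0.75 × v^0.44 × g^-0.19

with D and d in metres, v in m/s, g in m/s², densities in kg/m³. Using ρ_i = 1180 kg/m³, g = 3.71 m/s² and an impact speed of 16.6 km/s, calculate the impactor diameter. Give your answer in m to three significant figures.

d ≈ 474 m

Rearranging for d: d = [D / (0.0704 · 1180^0.4 · 16600^0.44 · 3.71^-0.19)]^(1/0.75).
D = 6790 m.
1180^0.4 = 16.93
16600^0.44 = 71.92
3.71^-0.19 = 0.7795
Denominator = 0.0704 × 16.93 × 71.92 × 0.7795 = 66.82
D / 66.82 = 6790 / 66.82 = 101.6
d = 101.6^(1/0.75) = 101.6^1.3333 = 474.0 m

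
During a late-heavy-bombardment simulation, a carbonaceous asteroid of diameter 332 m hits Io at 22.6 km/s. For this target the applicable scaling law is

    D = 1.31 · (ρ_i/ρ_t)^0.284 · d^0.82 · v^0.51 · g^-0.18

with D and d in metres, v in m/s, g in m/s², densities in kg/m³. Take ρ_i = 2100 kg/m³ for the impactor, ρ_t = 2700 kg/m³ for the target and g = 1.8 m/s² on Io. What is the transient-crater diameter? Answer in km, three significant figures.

In SI units: v = 22600 m/s.
(ρ_i/ρ_t)^0.284 = (2100/2700)^0.284 = 0.9311
d^0.82 = 332^0.82 = 116.8
v^0.51 = 22600^0.51 = 166.2
g^-0.18 = 1.8^-0.18 = 0.8996
D = 1.31 × 0.9311 × 116.8 × 166.2 × 0.8996 = 21301 m
   = 21.30 km

D ≈ 21.3 km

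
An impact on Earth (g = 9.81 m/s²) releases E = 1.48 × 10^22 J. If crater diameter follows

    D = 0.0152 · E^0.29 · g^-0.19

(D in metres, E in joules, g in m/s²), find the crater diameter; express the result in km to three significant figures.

D ≈ 26.5 km

E^0.29 = (1.48 × 10^22)^0.29 = 2.688 × 10^6
g^-0.19 = 9.81^-0.19 = 0.6480
D = 0.0152 × 2.688 × 10^6 × 0.6480 = 26476 m
   = 26.48 km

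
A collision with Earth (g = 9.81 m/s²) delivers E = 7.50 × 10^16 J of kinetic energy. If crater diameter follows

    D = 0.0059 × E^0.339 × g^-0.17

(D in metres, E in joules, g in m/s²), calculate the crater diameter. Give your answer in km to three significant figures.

D ≈ 2.10 km

E^0.339 = (7.50 × 10^16)^0.339 = 5.256 × 10^5
g^-0.17 = 9.81^-0.17 = 0.6783
D = 0.0059 × 5.256 × 10^5 × 0.6783 = 2103 m
   = 2.103 km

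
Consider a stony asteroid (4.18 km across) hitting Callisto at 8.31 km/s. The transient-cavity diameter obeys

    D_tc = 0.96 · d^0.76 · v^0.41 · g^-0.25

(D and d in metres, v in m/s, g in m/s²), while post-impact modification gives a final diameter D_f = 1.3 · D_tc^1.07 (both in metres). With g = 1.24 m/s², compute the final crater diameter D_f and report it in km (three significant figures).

D_f ≈ 54.2 km

In SI: d = 4180 m, v = 8310 m/s.
d^0.76 = 4180^0.76 = 565.1
v^0.41 = 8310^0.41 = 40.46
g^-0.25 = 1.24^-0.25 = 0.9476
D_tc = 0.96 × 565.1 × 40.46 × 0.9476 = 20800 m
D_f = 1.3 × (20800)^1.07 = 54234 m
     = 54.23 km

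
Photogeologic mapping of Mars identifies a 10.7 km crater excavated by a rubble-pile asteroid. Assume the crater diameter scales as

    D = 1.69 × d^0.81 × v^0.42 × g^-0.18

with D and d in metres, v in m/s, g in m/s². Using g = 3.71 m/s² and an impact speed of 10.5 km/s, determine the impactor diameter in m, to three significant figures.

d ≈ 543 m

Rearranging for d: d = [D / (1.69 · 10500^0.42 · 3.71^-0.18)]^(1/0.81).
D = 10700 m.
10500^0.42 = 48.85
3.71^-0.18 = 0.7898
Denominator = 1.69 × 48.85 × 0.7898 = 65.20
D / 65.20 = 10700 / 65.20 = 164.1
d = 164.1^(1/0.81) = 164.1^1.2346 = 543.0 m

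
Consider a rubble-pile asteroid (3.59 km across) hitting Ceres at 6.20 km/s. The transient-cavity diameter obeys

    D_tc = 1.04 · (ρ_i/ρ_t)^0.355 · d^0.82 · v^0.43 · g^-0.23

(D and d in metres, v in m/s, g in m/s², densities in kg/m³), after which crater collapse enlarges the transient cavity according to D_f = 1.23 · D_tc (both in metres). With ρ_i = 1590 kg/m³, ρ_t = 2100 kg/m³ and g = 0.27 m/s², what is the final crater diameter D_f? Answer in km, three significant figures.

D_f ≈ 55.0 km

In SI: d = 3590 m, v = 6200 m/s.
(ρ_i/ρ_t)^0.355 = (1590/2100)^0.355 = 0.9060
d^0.82 = 3590^0.82 = 822.6
v^0.43 = 6200^0.43 = 42.73
g^-0.23 = 0.27^-0.23 = 1.351
D_tc = 1.04 × 0.9060 × 822.6 × 42.73 × 1.351 = 44740 m
D_f = 1.23 × 44740 = 55030 m
     = 55.03 km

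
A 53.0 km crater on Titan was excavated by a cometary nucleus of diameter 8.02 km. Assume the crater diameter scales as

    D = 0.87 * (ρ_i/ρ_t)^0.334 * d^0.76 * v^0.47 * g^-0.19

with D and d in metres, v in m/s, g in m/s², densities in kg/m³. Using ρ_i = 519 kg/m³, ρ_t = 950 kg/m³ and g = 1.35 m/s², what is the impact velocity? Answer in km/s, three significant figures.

Rearranging for v: v = [D / (0.87 · (519/950)^0.334 · 8020^0.76 · 1.35^-0.19)]^(1/0.47).
D = 53000 m.
(519/950)^0.334 = 0.8172
8020^0.76 = 927.2
1.35^-0.19 = 0.9446
Denominator = 0.87 × 0.8172 × 927.2 × 0.9446 = 622.7
D / 622.7 = 53000 / 622.7 = 85.11
v = 85.11^(1/0.47) = 85.11^2.1277 = 12777 m/s

v ≈ 12.8 km/s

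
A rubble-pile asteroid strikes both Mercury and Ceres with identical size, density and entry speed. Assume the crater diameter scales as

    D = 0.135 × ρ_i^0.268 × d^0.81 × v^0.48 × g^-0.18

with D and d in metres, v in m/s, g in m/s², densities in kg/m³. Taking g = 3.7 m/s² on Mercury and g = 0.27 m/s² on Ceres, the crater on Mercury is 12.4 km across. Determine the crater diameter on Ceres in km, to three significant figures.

D ≈ 19.9 km

All impactor-dependent factors cancel in the ratio, leaving D_Ceres/D_Mercury = (g_Ceres/g_Mercury)^-0.18.
(0.27/3.7)^-0.18 = 0.07297^-0.18 = 1.602
D_Ceres = 1.602 × 12.4 km = 19.9 km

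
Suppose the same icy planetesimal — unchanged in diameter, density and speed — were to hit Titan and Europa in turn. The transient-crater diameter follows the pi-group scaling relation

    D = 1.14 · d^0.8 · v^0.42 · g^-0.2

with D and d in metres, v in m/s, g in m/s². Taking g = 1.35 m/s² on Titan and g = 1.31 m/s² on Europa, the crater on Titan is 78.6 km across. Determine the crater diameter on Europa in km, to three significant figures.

D ≈ 79.1 km

All impactor-dependent factors cancel in the ratio, leaving D_Europa/D_Titan = (g_Europa/g_Titan)^-0.2.
(1.31/1.35)^-0.2 = 0.9704^-0.2 = 1.006
D_Europa = 1.006 × 78.6 km = 79.1 km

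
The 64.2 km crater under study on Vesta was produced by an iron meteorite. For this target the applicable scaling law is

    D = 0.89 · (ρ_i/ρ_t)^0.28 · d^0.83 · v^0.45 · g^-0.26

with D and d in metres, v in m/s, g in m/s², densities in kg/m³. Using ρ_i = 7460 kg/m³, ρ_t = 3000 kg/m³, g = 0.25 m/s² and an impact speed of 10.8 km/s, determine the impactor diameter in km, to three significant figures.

d ≈ 2.21 km

Rearranging for d: d = [D / (0.89 · (7460/3000)^0.28 · 10800^0.45 · 0.25^-0.26)]^(1/0.83).
D = 64200 m.
(7460/3000)^0.28 = 1.291
10800^0.45 = 65.32
0.25^-0.26 = 1.434
Denominator = 0.89 × 1.291 × 65.32 × 1.434 = 107.6
D / 107.6 = 64200 / 107.6 = 596.7
d = 596.7^(1/0.83) = 596.7^1.2048 = 2209 m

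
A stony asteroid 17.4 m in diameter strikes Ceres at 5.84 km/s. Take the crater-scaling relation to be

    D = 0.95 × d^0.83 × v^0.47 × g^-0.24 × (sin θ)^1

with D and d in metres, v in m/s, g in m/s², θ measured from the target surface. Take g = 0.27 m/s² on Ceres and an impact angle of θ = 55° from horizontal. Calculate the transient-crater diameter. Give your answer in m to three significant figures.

D ≈ 672 m

In SI units: v = 5840 m/s.
d^0.83 = 17.4^0.83 = 10.71
v^0.47 = 5840^0.47 = 58.91
g^-0.24 = 0.27^-0.24 = 1.369
(sin 55°)^1 = 0.8192^1 = 0.8192
D = 0.95 × 10.71 × 58.91 × 1.369 × 0.8192 = 672.2 m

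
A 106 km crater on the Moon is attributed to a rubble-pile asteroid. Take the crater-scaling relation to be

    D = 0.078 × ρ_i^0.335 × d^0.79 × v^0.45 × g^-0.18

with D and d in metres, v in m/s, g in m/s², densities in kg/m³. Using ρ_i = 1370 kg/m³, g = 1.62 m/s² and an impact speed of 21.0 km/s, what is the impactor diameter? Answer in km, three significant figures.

d ≈ 10.5 km

Rearranging for d: d = [D / (0.078 · 1370^0.335 · 21000^0.45 · 1.62^-0.18)]^(1/0.79).
D = 106000 m.
1370^0.335 = 11.24
21000^0.45 = 88.10
1.62^-0.18 = 0.9168
Denominator = 0.078 × 11.24 × 88.10 × 0.9168 = 70.81
D / 70.81 = 106000 / 70.81 = 1497
d = 1497^(1/0.79) = 1497^1.2658 = 10452 m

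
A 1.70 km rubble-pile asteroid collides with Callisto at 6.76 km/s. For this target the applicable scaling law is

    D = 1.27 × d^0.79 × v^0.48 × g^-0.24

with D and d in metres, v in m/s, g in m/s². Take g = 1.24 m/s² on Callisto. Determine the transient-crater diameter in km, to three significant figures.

D ≈ 29.6 km

In SI units: d = 1700 m, v = 6760 m/s.
d^0.79 = 1700^0.79 = 356.5
v^0.48 = 6760^0.48 = 68.92
g^-0.24 = 1.24^-0.24 = 0.9497
D = 1.27 × 356.5 × 68.92 × 0.9497 = 29634 m
   = 29.63 km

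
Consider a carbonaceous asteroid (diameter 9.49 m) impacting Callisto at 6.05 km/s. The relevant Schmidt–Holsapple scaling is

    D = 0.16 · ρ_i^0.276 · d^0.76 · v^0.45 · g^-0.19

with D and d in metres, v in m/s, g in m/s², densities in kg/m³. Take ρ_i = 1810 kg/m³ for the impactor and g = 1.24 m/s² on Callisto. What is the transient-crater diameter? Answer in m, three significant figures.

In SI units: v = 6050 m/s.
ρ_i^0.276 = 1810^0.276 = 7.927
d^0.76 = 9.49^0.76 = 5.530
v^0.45 = 6050^0.45 = 50.33
g^-0.19 = 1.24^-0.19 = 0.9600
D = 0.16 × 7.927 × 5.530 × 50.33 × 0.9600 = 338.9 m

D ≈ 339 m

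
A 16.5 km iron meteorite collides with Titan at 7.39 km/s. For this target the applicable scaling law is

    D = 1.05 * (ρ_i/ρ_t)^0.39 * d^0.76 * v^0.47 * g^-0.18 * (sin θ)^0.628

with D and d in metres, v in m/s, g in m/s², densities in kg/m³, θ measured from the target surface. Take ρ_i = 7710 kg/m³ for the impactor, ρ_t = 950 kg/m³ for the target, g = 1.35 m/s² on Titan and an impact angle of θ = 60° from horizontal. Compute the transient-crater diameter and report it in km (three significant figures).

D ≈ 217 km

In SI units: d = 16500 m, v = 7390 m/s.
(ρ_i/ρ_t)^0.39 = (7710/950)^0.39 = 2.263
d^0.76 = 16500^0.76 = 1604
v^0.47 = 7390^0.47 = 65.81
g^-0.18 = 1.35^-0.18 = 0.9474
(sin 60°)^0.628 = 0.8660^0.628 = 0.9136
D = 1.05 × 2.263 × 1604 × 65.81 × 0.9474 × 0.9136 = 2.171 × 10^5 m
   = 217.1 km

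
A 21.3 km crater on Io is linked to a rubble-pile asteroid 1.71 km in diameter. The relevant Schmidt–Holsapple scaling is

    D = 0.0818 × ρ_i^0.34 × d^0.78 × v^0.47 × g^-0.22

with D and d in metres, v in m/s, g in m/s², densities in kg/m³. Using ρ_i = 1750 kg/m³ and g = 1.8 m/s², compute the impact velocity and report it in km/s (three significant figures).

v ≈ 8.52 km/s

Rearranging for v: v = [D / (0.0818 · 1750^0.34 · 1710^0.78 · 1.8^-0.22)]^(1/0.47).
D = 21300 m.
1750^0.34 = 12.67
1710^0.78 = 332.5
1.8^-0.22 = 0.8787
Denominator = 0.0818 × 12.67 × 332.5 × 0.8787 = 302.8
D / 302.8 = 21300 / 302.8 = 70.34
v = 70.34^(1/0.47) = 70.34^2.1277 = 8517 m/s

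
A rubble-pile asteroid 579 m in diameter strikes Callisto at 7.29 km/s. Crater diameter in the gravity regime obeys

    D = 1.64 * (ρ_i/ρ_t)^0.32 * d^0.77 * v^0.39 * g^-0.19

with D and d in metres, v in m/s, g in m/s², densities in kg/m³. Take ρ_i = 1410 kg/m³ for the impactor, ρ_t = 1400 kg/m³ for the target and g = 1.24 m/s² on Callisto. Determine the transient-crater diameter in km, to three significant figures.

In SI units: v = 7290 m/s.
(ρ_i/ρ_t)^0.32 = (1410/1400)^0.32 = 1.002
d^0.77 = 579^0.77 = 134.0
v^0.39 = 7290^0.39 = 32.10
g^-0.19 = 1.24^-0.19 = 0.9600
D = 1.64 × 1.002 × 134.0 × 32.10 × 0.9600 = 6786 m
   = 6.786 km

D ≈ 6.79 km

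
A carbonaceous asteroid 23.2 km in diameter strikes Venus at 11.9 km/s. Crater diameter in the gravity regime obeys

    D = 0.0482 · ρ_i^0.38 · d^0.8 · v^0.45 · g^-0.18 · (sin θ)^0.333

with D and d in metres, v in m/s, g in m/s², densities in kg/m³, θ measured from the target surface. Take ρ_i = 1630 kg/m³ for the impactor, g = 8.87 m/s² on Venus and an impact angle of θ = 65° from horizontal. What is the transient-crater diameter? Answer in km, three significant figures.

D ≈ 111 km

In SI units: d = 23200 m, v = 11900 m/s.
ρ_i^0.38 = 1630^0.38 = 16.62
d^0.8 = 23200^0.8 = 3107
v^0.45 = 11900^0.45 = 68.23
g^-0.18 = 8.87^-0.18 = 0.6751
(sin 65°)^0.333 = 0.9063^0.333 = 0.9678
D = 0.0482 × 16.62 × 3107 × 68.23 × 0.6751 × 0.9678 = 1.110 × 10^5 m
   = 111.0 km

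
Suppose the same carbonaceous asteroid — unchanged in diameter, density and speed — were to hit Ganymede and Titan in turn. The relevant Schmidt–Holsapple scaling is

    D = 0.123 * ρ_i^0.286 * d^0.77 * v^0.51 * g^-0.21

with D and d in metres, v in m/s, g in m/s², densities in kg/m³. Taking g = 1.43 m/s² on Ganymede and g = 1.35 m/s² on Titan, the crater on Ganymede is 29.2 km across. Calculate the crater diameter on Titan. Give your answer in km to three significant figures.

All impactor-dependent factors cancel in the ratio, leaving D_Titan/D_Ganymede = (g_Titan/g_Ganymede)^-0.21.
(1.35/1.43)^-0.21 = 0.9441^-0.21 = 1.012
D_Titan = 1.012 × 29.2 km = 29.6 km

D ≈ 29.6 km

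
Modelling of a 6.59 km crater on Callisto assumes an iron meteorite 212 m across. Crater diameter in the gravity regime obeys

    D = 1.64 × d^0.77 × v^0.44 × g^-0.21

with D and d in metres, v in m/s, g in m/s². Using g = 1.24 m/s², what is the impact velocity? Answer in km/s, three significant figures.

v ≈ 14.6 km/s

Rearranging for v: v = [D / (1.64 · 212^0.77 · 1.24^-0.21)]^(1/0.44).
D = 6590 m.
212^0.77 = 61.84
1.24^-0.21 = 0.9558
Denominator = 1.64 × 61.84 × 0.9558 = 96.93
D / 96.93 = 6590 / 96.93 = 67.99
v = 67.99^(1/0.44) = 67.99^2.2727 = 14608 m/s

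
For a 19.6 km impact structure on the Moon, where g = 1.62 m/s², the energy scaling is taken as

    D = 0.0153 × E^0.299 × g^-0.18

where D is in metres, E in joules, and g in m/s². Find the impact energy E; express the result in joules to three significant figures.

E ≈ 3.57 × 10^20 J

Rearranging: E = [D / (0.0153 · g^-0.18)]^(1/0.299).
D = 19600 m.
g^-0.18 = 1.62^-0.18 = 0.9168
D / (0.0153 × 0.9168) = 19600 / (0.01403) = 1.397 × 10^6
E = (1.397 × 10^6)^3.3445 = 3.570 × 10^20 J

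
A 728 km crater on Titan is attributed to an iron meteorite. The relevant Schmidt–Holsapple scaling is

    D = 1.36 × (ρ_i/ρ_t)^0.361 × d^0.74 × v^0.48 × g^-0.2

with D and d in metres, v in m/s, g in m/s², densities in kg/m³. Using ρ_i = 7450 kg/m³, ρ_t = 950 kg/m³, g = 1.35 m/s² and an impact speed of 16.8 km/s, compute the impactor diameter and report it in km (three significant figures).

Rearranging for d: d = [D / (1.36 · (7450/950)^0.361 · 16800^0.48 · 1.35^-0.2)]^(1/0.74).
D = 728000 m.
(7450/950)^0.361 = 2.103
16800^0.48 = 106.7
1.35^-0.2 = 0.9417
Denominator = 1.36 × 2.103 × 106.7 × 0.9417 = 287.4
D / 287.4 = 728000 / 287.4 = 2533
d = 2533^(1/0.74) = 2533^1.3514 = 39781 m

d ≈ 39.8 km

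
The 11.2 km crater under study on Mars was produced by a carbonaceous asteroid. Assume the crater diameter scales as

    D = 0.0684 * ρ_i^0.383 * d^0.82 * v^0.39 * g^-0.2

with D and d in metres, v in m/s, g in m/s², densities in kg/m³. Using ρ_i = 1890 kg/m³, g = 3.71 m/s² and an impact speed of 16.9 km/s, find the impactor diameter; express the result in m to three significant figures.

Rearranging for d: d = [D / (0.0684 · 1890^0.383 · 16900^0.39 · 3.71^-0.2)]^(1/0.82).
D = 11200 m.
1890^0.383 = 17.98
16900^0.39 = 44.55
3.71^-0.2 = 0.7694
Denominator = 0.0684 × 17.98 × 44.55 × 0.7694 = 42.15
D / 42.15 = 11200 / 42.15 = 265.7
d = 265.7^(1/0.82) = 265.7^1.2195 = 904.8 m

d ≈ 905 m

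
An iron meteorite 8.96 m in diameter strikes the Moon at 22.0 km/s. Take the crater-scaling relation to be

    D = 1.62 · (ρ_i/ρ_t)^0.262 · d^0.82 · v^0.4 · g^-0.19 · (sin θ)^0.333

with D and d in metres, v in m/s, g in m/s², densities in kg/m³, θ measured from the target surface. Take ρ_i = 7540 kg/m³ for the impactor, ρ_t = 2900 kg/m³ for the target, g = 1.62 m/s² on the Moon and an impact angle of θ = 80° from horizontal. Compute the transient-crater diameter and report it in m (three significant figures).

In SI units: v = 22000 m/s.
(ρ_i/ρ_t)^0.262 = (7540/2900)^0.262 = 1.284
d^0.82 = 8.96^0.82 = 6.038
v^0.4 = 22000^0.4 = 54.57
g^-0.19 = 1.62^-0.19 = 0.9124
(sin 80°)^0.333 = 0.9848^0.333 = 0.9949
D = 1.62 × 1.284 × 6.038 × 54.57 × 0.9124 × 0.9949 = 622.1 m

D ≈ 622 m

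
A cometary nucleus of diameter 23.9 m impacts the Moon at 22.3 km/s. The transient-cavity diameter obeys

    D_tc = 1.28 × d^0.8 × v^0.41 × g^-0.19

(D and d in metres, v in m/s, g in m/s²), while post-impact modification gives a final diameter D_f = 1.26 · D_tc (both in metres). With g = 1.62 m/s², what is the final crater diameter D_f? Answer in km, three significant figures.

v = 22300 m/s.
d^0.8 = 23.9^0.8 = 12.67
v^0.41 = 22300^0.41 = 60.65
g^-0.19 = 1.62^-0.19 = 0.9124
D_tc = 1.28 × 12.67 × 60.65 × 0.9124 = 897.4 m
D_f = 1.26 × 897.4 = 1131 m
     = 1.131 km

D_f ≈ 1.13 km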